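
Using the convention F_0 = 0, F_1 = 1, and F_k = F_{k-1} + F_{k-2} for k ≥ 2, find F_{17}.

Iterating the recurrence up to F_{10} = 55 and F_{9} = 34:
F_{11} = F_{10} + F_{9} = 55 + 34 = 89
F_{12} = F_{11} + F_{10} = 89 + 55 = 144
F_{13} = F_{12} + F_{11} = 144 + 89 = 233
F_{14} = F_{13} + F_{12} = 233 + 144 = 377
F_{15} = F_{14} + F_{13} = 377 + 233 = 610
F_{16} = F_{15} + F_{14} = 610 + 377 = 987
F_{17} = F_{16} + F_{15} = 987 + 610 = 1597

1597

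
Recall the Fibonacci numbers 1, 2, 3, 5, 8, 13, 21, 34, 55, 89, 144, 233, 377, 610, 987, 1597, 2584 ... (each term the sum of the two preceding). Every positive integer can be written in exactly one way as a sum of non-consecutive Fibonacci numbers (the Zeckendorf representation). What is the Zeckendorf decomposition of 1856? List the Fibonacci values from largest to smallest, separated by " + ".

Greedily peel off the largest Fibonacci term at each step:
1856: greatest Fibonacci not exceeding it is 1597, leaving 259
259: greatest Fibonacci not exceeding it is 233, leaving 26
26: greatest Fibonacci not exceeding it is 21, leaving 5
5: greatest Fibonacci not exceeding it is 5, leaving 0
So 1856 = 1597 + 233 + 21 + 5, with no two terms consecutive in the sequence.

1597 + 233 + 21 + 5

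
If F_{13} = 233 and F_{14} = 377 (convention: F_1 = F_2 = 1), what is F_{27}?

By F_{2k+1} = F_k² + F_{k+1}²: F_{27} = 233² + 377² = 54289 + 142129 = 196418.

196418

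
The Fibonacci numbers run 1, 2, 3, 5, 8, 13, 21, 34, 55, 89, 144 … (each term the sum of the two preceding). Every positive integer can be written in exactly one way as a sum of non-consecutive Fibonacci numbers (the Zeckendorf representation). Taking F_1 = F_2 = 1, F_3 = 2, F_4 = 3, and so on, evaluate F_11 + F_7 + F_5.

F_11 + F_7 + F_5 = 89 + 13 + 5 = 107.

107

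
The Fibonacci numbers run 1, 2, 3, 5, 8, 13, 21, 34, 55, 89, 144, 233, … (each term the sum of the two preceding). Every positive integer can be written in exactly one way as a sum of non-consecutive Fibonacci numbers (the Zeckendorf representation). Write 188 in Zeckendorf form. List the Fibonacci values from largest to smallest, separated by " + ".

144 + 34 + 8 + 2

144 ≤ 188 < 233, so take 144; remainder 44
34 ≤ 44 < 55, so take 34; remainder 10
8 ≤ 10 < 13, so take 8; remainder 2
2 ≤ 2 < 3, so take 2; remainder 0
So 188 = 144 + 34 + 8 + 2, with no two terms consecutive in the sequence.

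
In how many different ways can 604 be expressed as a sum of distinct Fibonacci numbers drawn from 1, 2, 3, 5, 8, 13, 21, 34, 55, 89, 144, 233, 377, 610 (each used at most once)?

Starting from the Zeckendorf form and repeatedly splitting a term F_k into F_{k−1} + F_{k−2} (when neither is already used) reaches every representation.
604 = 377+144+55+21+5+2 = 377+144+55+13+8+5+2 = 377+144+34+21+13+8+5+2 = 377+89+55+34+21+13+8+5+2 = … (1 more), for 5 in all.

5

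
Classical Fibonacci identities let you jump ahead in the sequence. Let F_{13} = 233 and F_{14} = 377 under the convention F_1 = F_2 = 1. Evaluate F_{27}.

By F_{2k+1} = F_k² + F_{k+1}²: F_{27} = 233² + 377² = 54289 + 142129 = 196418.

196418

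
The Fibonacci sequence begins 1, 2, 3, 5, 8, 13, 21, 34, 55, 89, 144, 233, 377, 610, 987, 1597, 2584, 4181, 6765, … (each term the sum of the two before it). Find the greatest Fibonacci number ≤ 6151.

4181

4181 ≤ 6151 < 6765, so the largest Fibonacci number not exceeding 6151 is 4181.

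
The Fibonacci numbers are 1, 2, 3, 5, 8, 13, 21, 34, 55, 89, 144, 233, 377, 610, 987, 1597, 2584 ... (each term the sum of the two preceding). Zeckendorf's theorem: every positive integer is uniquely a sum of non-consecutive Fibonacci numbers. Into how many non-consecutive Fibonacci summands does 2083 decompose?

6

2083 − 1597 = 486
486 − 377 = 109
109 − 89 = 20
20 − 13 = 7
7 − 5 = 2
2 − 2 = 0
2083 = 1597 + 377 + 89 + 13 + 5 + 2, which has 6 terms.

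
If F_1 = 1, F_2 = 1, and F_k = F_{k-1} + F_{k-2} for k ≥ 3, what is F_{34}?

Iterating the recurrence up to F_{30} = 832040 and F_{29} = 514229:
F_{31} = F_{30} + F_{29} = 832040 + 514229 = 1346269
F_{32} = F_{31} + F_{30} = 1346269 + 832040 = 2178309
F_{33} = F_{32} + F_{31} = 2178309 + 1346269 = 3524578
F_{34} = F_{33} + F_{32} = 3524578 + 2178309 = 5702887

5702887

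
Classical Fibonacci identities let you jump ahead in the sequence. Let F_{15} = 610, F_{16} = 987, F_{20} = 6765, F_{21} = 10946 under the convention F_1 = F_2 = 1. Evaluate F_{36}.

14930352

By the addition formula F_{m+n} = F_m F_{n+1} + F_{m−1} F_n with m=21, n=15: F_{36} = 10946·987 + 6765·610 = 10803702 + 4126650 = 14930352.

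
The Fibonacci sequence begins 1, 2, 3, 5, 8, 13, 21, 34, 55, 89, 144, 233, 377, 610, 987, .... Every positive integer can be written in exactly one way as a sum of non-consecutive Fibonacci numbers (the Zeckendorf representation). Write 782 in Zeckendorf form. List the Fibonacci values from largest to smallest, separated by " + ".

610 + 144 + 21 + 5 + 2

610 ≤ 782 < 987, so take 610; remainder 172
144 ≤ 172 < 233, so take 144; remainder 28
21 ≤ 28 < 34, so take 21; remainder 7
5 ≤ 7 < 8, so take 5; remainder 2
2 ≤ 2 < 3, so take 2; remainder 0
So 782 = 610 + 144 + 21 + 5 + 2, with no two terms consecutive in the sequence.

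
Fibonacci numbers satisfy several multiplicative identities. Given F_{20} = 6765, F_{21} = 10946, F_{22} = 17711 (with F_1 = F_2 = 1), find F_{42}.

By the addition formula F_{m+n} = F_m F_{n+1} + F_{m−1} F_n with m=21, n=21: F_{42} = 10946·17711 + 6765·10946 = 193864606 + 74049690 = 267914296.

267914296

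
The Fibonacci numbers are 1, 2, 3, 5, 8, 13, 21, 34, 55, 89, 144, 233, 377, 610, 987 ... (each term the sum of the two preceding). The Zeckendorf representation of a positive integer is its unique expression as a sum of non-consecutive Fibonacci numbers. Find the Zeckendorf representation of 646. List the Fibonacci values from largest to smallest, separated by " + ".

Greedy algorithm:
610 ≤ 646 < 987, so take 610; remainder 36
34 ≤ 36 < 55, so take 34; remainder 2
2 ≤ 2 < 3, so take 2; remainder 0
So 646 = 610 + 34 + 2, with no two terms consecutive in the sequence.

610 + 34 + 2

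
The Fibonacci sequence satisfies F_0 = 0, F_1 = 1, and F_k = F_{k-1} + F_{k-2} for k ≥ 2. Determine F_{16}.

Iterating the recurrence up to F_{8} = 21 and F_{7} = 13:
F_{9} = F_{8} + F_{7} = 21 + 13 = 34
F_{10} = F_{9} + F_{8} = 34 + 21 = 55
F_{11} = F_{10} + F_{9} = 55 + 34 = 89
F_{12} = F_{11} + F_{10} = 89 + 55 = 144
F_{13} = F_{12} + F_{11} = 144 + 89 = 233
F_{14} = F_{13} + F_{12} = 233 + 144 = 377
F_{15} = F_{14} + F_{13} = 377 + 233 = 610
F_{16} = F_{15} + F_{14} = 610 + 377 = 987

987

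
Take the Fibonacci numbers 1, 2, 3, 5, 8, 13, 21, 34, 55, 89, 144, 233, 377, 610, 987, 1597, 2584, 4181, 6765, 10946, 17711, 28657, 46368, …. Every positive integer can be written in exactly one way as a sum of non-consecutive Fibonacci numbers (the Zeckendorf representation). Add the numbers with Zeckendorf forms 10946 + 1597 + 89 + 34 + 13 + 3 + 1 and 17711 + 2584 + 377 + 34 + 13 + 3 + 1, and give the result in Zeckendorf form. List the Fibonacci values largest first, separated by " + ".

The two numbers are 12683 and 20723, so their sum is 33406.
Repeatedly subtract the largest Fibonacci number that fits:
33406: greatest Fibonacci not exceeding it is 28657, leaving 4749
4749: greatest Fibonacci not exceeding it is 4181, leaving 568
568: greatest Fibonacci not exceeding it is 377, leaving 191
191: greatest Fibonacci not exceeding it is 144, leaving 47
47: greatest Fibonacci not exceeding it is 34, leaving 13
13: greatest Fibonacci not exceeding it is 13, leaving 0

28657 + 4181 + 377 + 144 + 34 + 13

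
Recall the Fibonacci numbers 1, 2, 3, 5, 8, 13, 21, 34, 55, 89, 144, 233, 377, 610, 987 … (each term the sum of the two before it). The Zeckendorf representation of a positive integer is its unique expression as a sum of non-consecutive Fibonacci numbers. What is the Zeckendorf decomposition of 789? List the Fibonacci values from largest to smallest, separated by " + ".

610 + 144 + 34 + 1

Greedily peel off the largest Fibonacci term at each step:
largest Fibonacci ≤ 789 is 610; 789 − 610 = 179
largest Fibonacci ≤ 179 is 144; 179 − 144 = 35
largest Fibonacci ≤ 35 is 34; 35 − 34 = 1
largest Fibonacci ≤ 1 is 1; 1 − 1 = 0
So 789 = 610 + 144 + 34 + 1, with no two terms consecutive in the sequence.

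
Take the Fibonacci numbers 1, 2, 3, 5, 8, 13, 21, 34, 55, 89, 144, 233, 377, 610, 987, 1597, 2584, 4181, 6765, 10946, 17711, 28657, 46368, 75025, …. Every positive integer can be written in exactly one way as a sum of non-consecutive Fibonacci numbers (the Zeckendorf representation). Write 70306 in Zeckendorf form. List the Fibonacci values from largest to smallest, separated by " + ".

46368 ≤ 70306 < 75025, so take 46368; remainder 23938
17711 ≤ 23938 < 28657, so take 17711; remainder 6227
4181 ≤ 6227 < 6765, so take 4181; remainder 2046
1597 ≤ 2046 < 2584, so take 1597; remainder 449
377 ≤ 449 < 610, so take 377; remainder 72
55 ≤ 72 < 89, so take 55; remainder 17
13 ≤ 17 < 21, so take 13; remainder 4
3 ≤ 4 < 5, so take 3; remainder 1
1 ≤ 1 < 2, so take 1; remainder 0
So 70306 = 46368 + 17711 + 4181 + 1597 + 377 + 55 + 13 + 3 + 1, with no two terms consecutive in the sequence.

46368 + 17711 + 4181 + 1597 + 377 + 55 + 13 + 3 + 1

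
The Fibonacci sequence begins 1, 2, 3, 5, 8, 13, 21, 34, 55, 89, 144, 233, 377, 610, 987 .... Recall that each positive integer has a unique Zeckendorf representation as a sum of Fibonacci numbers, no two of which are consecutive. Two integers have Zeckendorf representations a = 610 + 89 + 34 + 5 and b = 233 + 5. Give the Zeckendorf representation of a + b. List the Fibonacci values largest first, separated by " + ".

The two numbers are 738 and 238, so their sum is 976.
take 610 (≤ 976); 976 − 610 = 366
take 233 (≤ 366); 366 − 233 = 133
take 89 (≤ 133); 133 − 89 = 44
take 34 (≤ 44); 44 − 34 = 10
take 8 (≤ 10); 10 − 8 = 2
take 2 (≤ 2); 2 − 2 = 0

610 + 233 + 89 + 34 + 8 + 2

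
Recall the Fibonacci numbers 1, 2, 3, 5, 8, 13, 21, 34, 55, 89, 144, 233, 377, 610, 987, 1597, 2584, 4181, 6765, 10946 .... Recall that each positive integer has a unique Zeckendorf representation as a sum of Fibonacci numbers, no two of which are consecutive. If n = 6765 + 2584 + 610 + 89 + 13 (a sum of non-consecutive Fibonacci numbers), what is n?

6765 + 2584 + 610 + 89 + 13 = 10061.

10061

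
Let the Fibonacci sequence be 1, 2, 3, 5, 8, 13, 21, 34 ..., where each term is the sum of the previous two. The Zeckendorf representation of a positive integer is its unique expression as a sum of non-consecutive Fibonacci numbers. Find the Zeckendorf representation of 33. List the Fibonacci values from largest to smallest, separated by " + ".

Repeatedly subtract the largest Fibonacci number that fits:
largest Fibonacci ≤ 33 is 21; 33 − 21 = 12
largest Fibonacci ≤ 12 is 8; 12 − 8 = 4
largest Fibonacci ≤ 4 is 3; 4 − 3 = 1
largest Fibonacci ≤ 1 is 1; 1 − 1 = 0
So 33 = 21 + 8 + 3 + 1, with no two terms consecutive in the sequence.

21 + 8 + 3 + 1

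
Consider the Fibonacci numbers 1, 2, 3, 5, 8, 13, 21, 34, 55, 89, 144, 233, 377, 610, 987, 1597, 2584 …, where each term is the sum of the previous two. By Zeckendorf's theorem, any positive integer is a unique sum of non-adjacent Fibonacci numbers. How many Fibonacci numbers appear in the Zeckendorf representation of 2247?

Repeatedly subtract the largest Fibonacci number that fits:
2247 − 1597 = 650
650 − 610 = 40
40 − 34 = 6
6 − 5 = 1
1 − 1 = 0
2247 = 1597 + 610 + 34 + 5 + 1, which has 5 terms.

5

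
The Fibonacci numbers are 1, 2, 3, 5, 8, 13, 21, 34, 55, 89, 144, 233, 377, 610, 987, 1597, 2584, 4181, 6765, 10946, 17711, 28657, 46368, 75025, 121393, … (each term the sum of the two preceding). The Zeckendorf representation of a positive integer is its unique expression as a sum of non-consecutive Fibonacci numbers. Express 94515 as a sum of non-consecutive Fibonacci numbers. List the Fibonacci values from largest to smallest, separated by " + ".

94515 − 75025 = 19490
19490 − 17711 = 1779
1779 − 1597 = 182
182 − 144 = 38
38 − 34 = 4
4 − 3 = 1
1 − 1 = 0
So 94515 = 75025 + 17711 + 1597 + 144 + 34 + 3 + 1, with no two terms consecutive in the sequence.

75025 + 17711 + 1597 + 144 + 34 + 3 + 1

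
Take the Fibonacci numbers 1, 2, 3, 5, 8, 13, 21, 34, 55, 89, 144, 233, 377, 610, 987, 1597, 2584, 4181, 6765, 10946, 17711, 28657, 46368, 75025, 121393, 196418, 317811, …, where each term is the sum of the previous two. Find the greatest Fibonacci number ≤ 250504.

196418 ≤ 250504 < 317811, so the largest Fibonacci number not exceeding 250504 is 196418.

196418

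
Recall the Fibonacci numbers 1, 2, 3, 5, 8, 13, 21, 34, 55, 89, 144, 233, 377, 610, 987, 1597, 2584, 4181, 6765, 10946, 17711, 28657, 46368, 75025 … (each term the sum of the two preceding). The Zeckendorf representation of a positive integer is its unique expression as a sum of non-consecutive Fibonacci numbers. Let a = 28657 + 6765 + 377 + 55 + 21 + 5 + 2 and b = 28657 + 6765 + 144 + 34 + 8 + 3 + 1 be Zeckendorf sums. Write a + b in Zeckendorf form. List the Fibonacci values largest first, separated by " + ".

The two numbers are 35882 and 35612, so their sum is 71494.
Repeatedly subtract the largest Fibonacci number that fits:
take 46368 (≤ 71494); 71494 − 46368 = 25126
take 17711 (≤ 25126); 25126 − 17711 = 7415
take 6765 (≤ 7415); 7415 − 6765 = 650
take 610 (≤ 650); 650 − 610 = 40
take 34 (≤ 40); 40 − 34 = 6
take 5 (≤ 6); 6 − 5 = 1
take 1 (≤ 1); 1 − 1 = 0

46368 + 17711 + 6765 + 610 + 34 + 5 + 1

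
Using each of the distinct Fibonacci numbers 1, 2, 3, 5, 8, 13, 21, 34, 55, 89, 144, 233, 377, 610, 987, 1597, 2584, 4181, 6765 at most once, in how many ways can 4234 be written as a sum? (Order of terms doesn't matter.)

21

Starting from the Zeckendorf form and repeatedly splitting a term F_k into F_{k−1} + F_{k−2} (when neither is already used) reaches every representation.
4234 = 4181+34+13+5+1 = 4181+34+13+3+2+1 = 2584+1597+34+13+5+1 = … (18 more), for 21 in all.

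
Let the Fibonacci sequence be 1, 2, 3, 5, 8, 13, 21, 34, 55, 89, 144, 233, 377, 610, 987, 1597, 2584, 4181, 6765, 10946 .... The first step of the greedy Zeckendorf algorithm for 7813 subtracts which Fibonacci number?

6765 ≤ 7813 < 10946, so the largest Fibonacci number not exceeding 7813 is 6765.

6765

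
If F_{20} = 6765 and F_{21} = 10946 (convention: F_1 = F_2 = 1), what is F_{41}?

165580141

By F_{2k+1} = F_k² + F_{k+1}²: F_{41} = 6765² + 10946² = 45765225 + 119814916 = 165580141.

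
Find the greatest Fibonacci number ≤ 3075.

2584 ≤ 3075 < 4181, so the largest Fibonacci number not exceeding 3075 is 2584.

2584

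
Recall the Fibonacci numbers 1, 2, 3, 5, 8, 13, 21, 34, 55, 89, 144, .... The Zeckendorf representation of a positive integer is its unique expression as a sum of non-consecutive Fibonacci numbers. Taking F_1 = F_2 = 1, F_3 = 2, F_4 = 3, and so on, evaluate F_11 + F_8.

110

F_11 + F_8 = 89 + 21 = 110.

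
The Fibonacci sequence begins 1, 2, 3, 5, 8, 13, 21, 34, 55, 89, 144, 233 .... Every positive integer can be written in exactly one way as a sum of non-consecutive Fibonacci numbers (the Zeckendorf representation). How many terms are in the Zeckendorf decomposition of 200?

3

largest Fibonacci ≤ 200 is 144; 200 − 144 = 56
largest Fibonacci ≤ 56 is 55; 56 − 55 = 1
largest Fibonacci ≤ 1 is 1; 1 − 1 = 0
200 = 144 + 55 + 1, which has 3 terms.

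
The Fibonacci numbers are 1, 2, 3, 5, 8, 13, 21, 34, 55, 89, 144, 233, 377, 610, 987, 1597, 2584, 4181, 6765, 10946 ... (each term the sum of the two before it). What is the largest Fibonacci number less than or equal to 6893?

6765 ≤ 6893 < 10946, so the largest Fibonacci number not exceeding 6893 is 6765.

6765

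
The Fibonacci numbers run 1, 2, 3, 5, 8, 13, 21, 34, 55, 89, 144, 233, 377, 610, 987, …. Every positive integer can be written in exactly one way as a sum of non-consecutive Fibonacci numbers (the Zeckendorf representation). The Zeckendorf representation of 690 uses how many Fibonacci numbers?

Greedy algorithm:
largest Fibonacci ≤ 690 is 610; 690 − 610 = 80
largest Fibonacci ≤ 80 is 55; 80 − 55 = 25
largest Fibonacci ≤ 25 is 21; 25 − 21 = 4
largest Fibonacci ≤ 4 is 3; 4 − 3 = 1
largest Fibonacci ≤ 1 is 1; 1 − 1 = 0
690 = 610 + 55 + 21 + 3 + 1, which has 5 terms.

5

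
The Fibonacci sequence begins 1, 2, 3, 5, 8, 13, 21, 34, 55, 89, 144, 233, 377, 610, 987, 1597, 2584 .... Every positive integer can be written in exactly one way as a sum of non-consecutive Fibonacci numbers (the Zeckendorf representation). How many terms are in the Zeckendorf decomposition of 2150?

6

1597 ≤ 2150 < 2584, so take 1597; remainder 553
377 ≤ 553 < 610, so take 377; remainder 176
144 ≤ 176 < 233, so take 144; remainder 32
21 ≤ 32 < 34, so take 21; remainder 11
8 ≤ 11 < 13, so take 8; remainder 3
3 ≤ 3 < 5, so take 3; remainder 0
2150 = 1597 + 377 + 144 + 21 + 8 + 3, which has 6 terms.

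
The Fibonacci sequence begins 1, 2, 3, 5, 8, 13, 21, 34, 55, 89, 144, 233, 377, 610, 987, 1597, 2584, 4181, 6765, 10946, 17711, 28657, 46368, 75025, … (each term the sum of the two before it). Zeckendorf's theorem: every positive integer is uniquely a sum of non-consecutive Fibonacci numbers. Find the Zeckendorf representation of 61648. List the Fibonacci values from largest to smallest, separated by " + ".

46368 + 10946 + 4181 + 144 + 8 + 1

61648: greatest Fibonacci not exceeding it is 46368, leaving 15280
15280: greatest Fibonacci not exceeding it is 10946, leaving 4334
4334: greatest Fibonacci not exceeding it is 4181, leaving 153
153: greatest Fibonacci not exceeding it is 144, leaving 9
9: greatest Fibonacci not exceeding it is 8, leaving 1
1: greatest Fibonacci not exceeding it is 1, leaving 0
So 61648 = 46368 + 10946 + 4181 + 144 + 8 + 1, with no two terms consecutive in the sequence.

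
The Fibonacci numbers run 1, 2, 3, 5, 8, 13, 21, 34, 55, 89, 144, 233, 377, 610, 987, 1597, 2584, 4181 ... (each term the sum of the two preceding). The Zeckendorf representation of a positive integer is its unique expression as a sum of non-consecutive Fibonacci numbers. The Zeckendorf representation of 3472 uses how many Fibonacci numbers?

largest Fibonacci ≤ 3472 is 2584; 3472 − 2584 = 888
largest Fibonacci ≤ 888 is 610; 888 − 610 = 278
largest Fibonacci ≤ 278 is 233; 278 − 233 = 45
largest Fibonacci ≤ 45 is 34; 45 − 34 = 11
largest Fibonacci ≤ 11 is 8; 11 − 8 = 3
largest Fibonacci ≤ 3 is 3; 3 − 3 = 0
3472 = 2584 + 610 + 233 + 34 + 8 + 3, which has 6 terms.

6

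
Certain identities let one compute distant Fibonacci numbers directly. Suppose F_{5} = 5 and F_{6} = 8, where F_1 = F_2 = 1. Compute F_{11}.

89

By F_{2k+1} = F_k² + F_{k+1}²: F_{11} = 5² + 8² = 25 + 64 = 89.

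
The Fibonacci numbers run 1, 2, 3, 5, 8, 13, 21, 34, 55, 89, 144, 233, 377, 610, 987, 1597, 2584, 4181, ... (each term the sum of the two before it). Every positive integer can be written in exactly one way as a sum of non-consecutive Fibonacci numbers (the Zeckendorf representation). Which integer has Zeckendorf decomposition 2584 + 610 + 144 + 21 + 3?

3362

2584 + 610 + 144 + 21 + 3 = 3362.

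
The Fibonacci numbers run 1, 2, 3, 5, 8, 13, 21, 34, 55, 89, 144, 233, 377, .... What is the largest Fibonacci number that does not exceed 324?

233

233 ≤ 324 < 377, so the largest Fibonacci number not exceeding 324 is 233.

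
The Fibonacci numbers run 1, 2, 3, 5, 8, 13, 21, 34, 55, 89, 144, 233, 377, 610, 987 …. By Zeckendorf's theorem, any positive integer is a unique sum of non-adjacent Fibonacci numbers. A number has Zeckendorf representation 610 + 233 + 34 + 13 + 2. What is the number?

610 + 233 + 34 + 13 + 2 = 892.

892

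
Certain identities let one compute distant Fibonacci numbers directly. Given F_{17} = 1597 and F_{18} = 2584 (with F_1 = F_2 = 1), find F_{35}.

By F_{2k+1} = F_k² + F_{k+1}²: F_{35} = 1597² + 2584² = 2550409 + 6677056 = 9227465.

9227465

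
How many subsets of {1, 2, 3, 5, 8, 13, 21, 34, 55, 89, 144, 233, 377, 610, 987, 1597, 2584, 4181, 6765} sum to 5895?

24

Starting from the Zeckendorf form and repeatedly splitting a term F_k into F_{k−1} + F_{k−2} (when neither is already used) reaches every representation.
5895 = 4181+1597+89+21+5+2 = 4181+1597+89+13+8+5+2 = 4181+1597+55+34+21+5+2 = … (21 more), for 24 in all.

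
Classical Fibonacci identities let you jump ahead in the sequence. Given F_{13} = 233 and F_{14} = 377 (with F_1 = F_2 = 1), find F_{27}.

196418

By F_{2k+1} = F_k² + F_{k+1}²: F_{27} = 233² + 377² = 54289 + 142129 = 196418.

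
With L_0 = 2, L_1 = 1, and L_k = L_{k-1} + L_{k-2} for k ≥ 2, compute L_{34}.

12752043

Iterating the recurrence up to L_{26} = 271443 and L_{25} = 167761:
L_{27} = L_{26} + L_{25} = 271443 + 167761 = 439204
L_{28} = L_{27} + L_{26} = 439204 + 271443 = 710647
L_{29} = L_{28} + L_{27} = 710647 + 439204 = 1149851
L_{30} = L_{29} + L_{28} = 1149851 + 710647 = 1860498
L_{31} = L_{30} + L_{29} = 1860498 + 1149851 = 3010349
L_{32} = L_{31} + L_{30} = 3010349 + 1860498 = 4870847
L_{33} = L_{32} + L_{31} = 4870847 + 3010349 = 7881196
L_{34} = L_{33} + L_{32} = 7881196 + 4870847 = 12752043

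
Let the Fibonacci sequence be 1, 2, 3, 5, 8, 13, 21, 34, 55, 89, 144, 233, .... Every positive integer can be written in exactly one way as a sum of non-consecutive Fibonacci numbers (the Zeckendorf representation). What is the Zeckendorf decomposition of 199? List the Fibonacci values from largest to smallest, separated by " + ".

144 + 55

144 ≤ 199 < 233, so take 144; remainder 55
55 ≤ 55 < 89, so take 55; remainder 0
So 199 = 144 + 55, with no two terms consecutive in the sequence.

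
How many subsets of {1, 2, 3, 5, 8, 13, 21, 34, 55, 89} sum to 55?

55 = 55 = 34+21 = 34+13+8 = 34+13+5+3 = 34+13+5+2+1 — 5 representations.

5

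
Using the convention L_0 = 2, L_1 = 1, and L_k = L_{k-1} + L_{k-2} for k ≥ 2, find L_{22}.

39603

Iterating the recurrence up to L_{15} = 1364 and L_{14} = 843:
L_{16} = L_{15} + L_{14} = 1364 + 843 = 2207
L_{17} = L_{16} + L_{15} = 2207 + 1364 = 3571
L_{18} = L_{17} + L_{16} = 3571 + 2207 = 5778
L_{19} = L_{18} + L_{17} = 5778 + 3571 = 9349
L_{20} = L_{19} + L_{18} = 9349 + 5778 = 15127
L_{21} = L_{20} + L_{19} = 15127 + 9349 = 24476
L_{22} = L_{21} + L_{20} = 24476 + 15127 = 39603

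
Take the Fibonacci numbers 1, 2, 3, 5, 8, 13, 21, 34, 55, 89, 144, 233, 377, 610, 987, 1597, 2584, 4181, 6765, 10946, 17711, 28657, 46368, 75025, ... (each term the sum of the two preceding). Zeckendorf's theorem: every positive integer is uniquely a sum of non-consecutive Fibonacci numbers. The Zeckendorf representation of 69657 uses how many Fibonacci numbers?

9

69657: greatest Fibonacci not exceeding it is 46368, leaving 23289
23289: greatest Fibonacci not exceeding it is 17711, leaving 5578
5578: greatest Fibonacci not exceeding it is 4181, leaving 1397
1397: greatest Fibonacci not exceeding it is 987, leaving 410
410: greatest Fibonacci not exceeding it is 377, leaving 33
33: greatest Fibonacci not exceeding it is 21, leaving 12
12: greatest Fibonacci not exceeding it is 8, leaving 4
4: greatest Fibonacci not exceeding it is 3, leaving 1
1: greatest Fibonacci not exceeding it is 1, leaving 0
69657 = 46368 + 17711 + 4181 + 987 + 377 + 21 + 8 + 3 + 1, which has 9 terms.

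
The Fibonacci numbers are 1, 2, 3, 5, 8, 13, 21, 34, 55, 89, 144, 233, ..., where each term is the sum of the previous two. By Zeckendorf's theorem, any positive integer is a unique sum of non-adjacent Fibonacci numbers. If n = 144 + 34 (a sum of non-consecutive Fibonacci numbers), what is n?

178

144 + 34 = 178.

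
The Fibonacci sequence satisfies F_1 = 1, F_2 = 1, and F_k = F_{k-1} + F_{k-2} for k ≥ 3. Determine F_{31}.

Iterating the recurrence up to F_{26} = 121393 and F_{25} = 75025:
F_{27} = F_{26} + F_{25} = 121393 + 75025 = 196418
F_{28} = F_{27} + F_{26} = 196418 + 121393 = 317811
F_{29} = F_{28} + F_{27} = 317811 + 196418 = 514229
F_{30} = F_{29} + F_{28} = 514229 + 317811 = 832040
F_{31} = F_{30} + F_{29} = 832040 + 514229 = 1346269

1346269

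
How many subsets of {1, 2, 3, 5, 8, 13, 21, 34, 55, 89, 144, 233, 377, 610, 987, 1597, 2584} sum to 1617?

5

1617 = 1597+13+5+2 = 987+610+13+5+2 = 987+377+233+13+5+2 = 987+377+144+89+13+5+2 = … (1 more), for 5 in all.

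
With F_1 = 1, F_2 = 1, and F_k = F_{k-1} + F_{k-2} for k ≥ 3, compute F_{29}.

Iterating the recurrence up to F_{21} = 10946 and F_{20} = 6765:
F_{22} = F_{21} + F_{20} = 10946 + 6765 = 17711
F_{23} = F_{22} + F_{21} = 17711 + 10946 = 28657
F_{24} = F_{23} + F_{22} = 28657 + 17711 = 46368
F_{25} = F_{24} + F_{23} = 46368 + 28657 = 75025
F_{26} = F_{25} + F_{24} = 75025 + 46368 = 121393
F_{27} = F_{26} + F_{25} = 121393 + 75025 = 196418
F_{28} = F_{27} + F_{26} = 196418 + 121393 = 317811
F_{29} = F_{28} + F_{27} = 317811 + 196418 = 514229

514229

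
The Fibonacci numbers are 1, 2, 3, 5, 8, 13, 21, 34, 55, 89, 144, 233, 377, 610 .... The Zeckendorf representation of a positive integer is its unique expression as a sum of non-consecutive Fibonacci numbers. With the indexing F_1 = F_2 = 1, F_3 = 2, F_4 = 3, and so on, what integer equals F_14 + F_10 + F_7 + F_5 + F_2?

451

F_14 + F_10 + F_7 + F_5 + F_2 = 377 + 55 + 13 + 5 + 1 = 451.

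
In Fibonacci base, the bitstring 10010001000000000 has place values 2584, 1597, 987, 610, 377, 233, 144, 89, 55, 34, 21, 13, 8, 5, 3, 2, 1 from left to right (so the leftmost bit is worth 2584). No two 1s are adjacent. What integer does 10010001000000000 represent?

Summing the place values of the 1 bits: 2584 + 610 + 89 = 3283.

3283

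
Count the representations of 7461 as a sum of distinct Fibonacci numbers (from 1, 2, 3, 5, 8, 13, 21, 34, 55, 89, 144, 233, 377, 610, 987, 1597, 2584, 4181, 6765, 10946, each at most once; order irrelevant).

36

Each representation comes from the Zeckendorf form by replacing some F_k with F_{k−1} + F_{k−2} where possible.
7461 = 6765+610+55+21+8+2 = 6765+610+55+21+5+3+2 = 6765+377+233+55+21+8+2 = 4181+2584+610+55+21+8+2 = 6765+610+55+13+8+5+3+2 = … (31 more), for 36 in all.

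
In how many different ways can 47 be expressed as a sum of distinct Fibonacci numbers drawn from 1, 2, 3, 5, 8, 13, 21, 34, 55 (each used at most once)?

Starting from the Zeckendorf form and repeatedly splitting a term F_k into F_{k−1} + F_{k−2} (when neither is already used) reaches every representation.
47 = 34+13 = 34+8+5 = 34+8+3+2 = 21+13+8+5 = 21+13+8+3+2 — 5 representations.

5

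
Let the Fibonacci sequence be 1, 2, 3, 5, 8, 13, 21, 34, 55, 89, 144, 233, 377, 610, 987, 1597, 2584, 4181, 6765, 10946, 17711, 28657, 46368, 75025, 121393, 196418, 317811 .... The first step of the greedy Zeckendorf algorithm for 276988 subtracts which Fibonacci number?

196418 ≤ 276988 < 317811, so the largest Fibonacci number not exceeding 276988 is 196418.

196418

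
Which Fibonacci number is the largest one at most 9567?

6765

6765 ≤ 9567 < 10946, so the largest Fibonacci number not exceeding 9567 is 6765.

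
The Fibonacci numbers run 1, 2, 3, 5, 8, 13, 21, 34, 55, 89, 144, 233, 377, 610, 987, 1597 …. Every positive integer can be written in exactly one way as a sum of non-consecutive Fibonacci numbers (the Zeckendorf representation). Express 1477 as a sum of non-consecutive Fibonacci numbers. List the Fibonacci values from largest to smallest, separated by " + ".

987 + 377 + 89 + 21 + 3

Greedily peel off the largest Fibonacci term at each step:
987 ≤ 1477 < 1597, so take 987; remainder 490
377 ≤ 490 < 610, so take 377; remainder 113
89 ≤ 113 < 144, so take 89; remainder 24
21 ≤ 24 < 34, so take 21; remainder 3
3 ≤ 3 < 5, so take 3; remainder 0
So 1477 = 987 + 377 + 89 + 21 + 3, with no two terms consecutive in the sequence.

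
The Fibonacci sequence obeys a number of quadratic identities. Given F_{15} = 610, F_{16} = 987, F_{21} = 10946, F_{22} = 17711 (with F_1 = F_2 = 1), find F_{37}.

By the addition formula F_{m+n} = F_m F_{n+1} + F_{m−1} F_n with m=22, n=15: F_{37} = 17711·987 + 10946·610 = 17480757 + 6677060 = 24157817.

24157817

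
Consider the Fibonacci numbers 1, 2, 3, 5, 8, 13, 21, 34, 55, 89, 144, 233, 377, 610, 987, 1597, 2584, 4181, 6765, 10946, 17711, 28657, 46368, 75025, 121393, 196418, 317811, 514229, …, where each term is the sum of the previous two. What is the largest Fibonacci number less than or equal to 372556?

317811

317811 ≤ 372556 < 514229, so the largest Fibonacci number not exceeding 372556 is 317811.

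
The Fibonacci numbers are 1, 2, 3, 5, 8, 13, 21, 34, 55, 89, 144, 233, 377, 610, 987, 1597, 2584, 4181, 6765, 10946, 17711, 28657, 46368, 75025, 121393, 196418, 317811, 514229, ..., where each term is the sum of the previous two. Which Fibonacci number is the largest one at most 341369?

317811 ≤ 341369 < 514229, so the largest Fibonacci number not exceeding 341369 is 317811.

317811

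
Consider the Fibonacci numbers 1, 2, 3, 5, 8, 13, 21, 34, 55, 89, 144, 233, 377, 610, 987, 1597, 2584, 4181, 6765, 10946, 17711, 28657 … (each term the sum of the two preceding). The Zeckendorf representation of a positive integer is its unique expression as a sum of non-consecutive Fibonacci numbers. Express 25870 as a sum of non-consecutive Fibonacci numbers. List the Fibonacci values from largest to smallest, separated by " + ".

25870: greatest Fibonacci not exceeding it is 17711, leaving 8159
8159: greatest Fibonacci not exceeding it is 6765, leaving 1394
1394: greatest Fibonacci not exceeding it is 987, leaving 407
407: greatest Fibonacci not exceeding it is 377, leaving 30
30: greatest Fibonacci not exceeding it is 21, leaving 9
9: greatest Fibonacci not exceeding it is 8, leaving 1
1: greatest Fibonacci not exceeding it is 1, leaving 0
So 25870 = 17711 + 6765 + 987 + 377 + 21 + 8 + 1, with no two terms consecutive in the sequence.

17711 + 6765 + 987 + 377 + 21 + 8 + 1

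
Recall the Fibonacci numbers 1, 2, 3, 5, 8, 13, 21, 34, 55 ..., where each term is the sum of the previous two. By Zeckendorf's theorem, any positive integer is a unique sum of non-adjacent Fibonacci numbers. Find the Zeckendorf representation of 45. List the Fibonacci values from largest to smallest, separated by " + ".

34 + 8 + 3

Greedily peel off the largest Fibonacci term at each step:
45: greatest Fibonacci not exceeding it is 34, leaving 11
11: greatest Fibonacci not exceeding it is 8, leaving 3
3: greatest Fibonacci not exceeding it is 3, leaving 0
So 45 = 34 + 8 + 3, with no two terms consecutive in the sequence.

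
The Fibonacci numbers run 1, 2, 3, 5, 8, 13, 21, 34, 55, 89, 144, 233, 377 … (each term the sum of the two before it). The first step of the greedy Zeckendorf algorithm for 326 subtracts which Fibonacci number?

233 ≤ 326 < 377, so the largest Fibonacci number not exceeding 326 is 233.

233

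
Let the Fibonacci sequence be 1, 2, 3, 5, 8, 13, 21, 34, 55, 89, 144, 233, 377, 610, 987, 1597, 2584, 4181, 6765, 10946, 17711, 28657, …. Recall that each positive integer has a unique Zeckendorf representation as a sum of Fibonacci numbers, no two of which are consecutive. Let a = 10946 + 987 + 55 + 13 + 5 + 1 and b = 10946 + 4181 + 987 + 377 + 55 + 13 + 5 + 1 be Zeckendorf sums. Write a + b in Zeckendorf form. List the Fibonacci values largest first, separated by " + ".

17711 + 6765 + 2584 + 987 + 377 + 144 + 3 + 1

The two numbers are 12007 and 16565, so their sum is 28572.
Greedy algorithm:
take 17711 (≤ 28572); 28572 − 17711 = 10861
take 6765 (≤ 10861); 10861 − 6765 = 4096
take 2584 (≤ 4096); 4096 − 2584 = 1512
take 987 (≤ 1512); 1512 − 987 = 525
take 377 (≤ 525); 525 − 377 = 148
take 144 (≤ 148); 148 − 144 = 4
take 3 (≤ 4); 4 − 3 = 1
take 1 (≤ 1); 1 − 1 = 0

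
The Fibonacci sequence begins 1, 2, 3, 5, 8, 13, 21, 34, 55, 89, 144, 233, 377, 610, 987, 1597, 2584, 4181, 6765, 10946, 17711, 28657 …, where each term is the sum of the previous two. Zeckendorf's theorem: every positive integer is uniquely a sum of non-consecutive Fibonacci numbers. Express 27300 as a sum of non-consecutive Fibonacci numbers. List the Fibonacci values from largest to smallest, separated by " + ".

17711 + 6765 + 2584 + 233 + 5 + 2

Greedy algorithm:
largest Fibonacci ≤ 27300 is 17711; 27300 − 17711 = 9589
largest Fibonacci ≤ 9589 is 6765; 9589 − 6765 = 2824
largest Fibonacci ≤ 2824 is 2584; 2824 − 2584 = 240
largest Fibonacci ≤ 240 is 233; 240 − 233 = 7
largest Fibonacci ≤ 7 is 5; 7 − 5 = 2
largest Fibonacci ≤ 2 is 2; 2 − 2 = 0
So 27300 = 17711 + 6765 + 2584 + 233 + 5 + 2, with no two terms consecutive in the sequence.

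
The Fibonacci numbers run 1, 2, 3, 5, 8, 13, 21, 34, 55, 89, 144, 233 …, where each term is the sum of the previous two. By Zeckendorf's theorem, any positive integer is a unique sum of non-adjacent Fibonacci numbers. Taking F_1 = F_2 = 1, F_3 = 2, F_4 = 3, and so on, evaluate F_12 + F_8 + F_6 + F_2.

174

F_12 + F_8 + F_6 + F_2 = 144 + 21 + 8 + 1 = 174.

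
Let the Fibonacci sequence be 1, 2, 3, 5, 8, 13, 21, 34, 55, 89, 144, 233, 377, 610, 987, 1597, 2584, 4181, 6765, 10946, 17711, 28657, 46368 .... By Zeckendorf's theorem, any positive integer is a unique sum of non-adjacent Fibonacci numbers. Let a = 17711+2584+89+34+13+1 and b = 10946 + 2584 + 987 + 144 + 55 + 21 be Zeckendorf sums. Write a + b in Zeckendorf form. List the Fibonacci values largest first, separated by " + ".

28657 + 4181 + 1597 + 610 + 89 + 34 + 1

The two numbers are 20432 and 14737, so their sum is 35169.
Greedy algorithm:
largest Fibonacci ≤ 35169 is 28657; 35169 − 28657 = 6512
largest Fibonacci ≤ 6512 is 4181; 6512 − 4181 = 2331
largest Fibonacci ≤ 2331 is 1597; 2331 − 1597 = 734
largest Fibonacci ≤ 734 is 610; 734 − 610 = 124
largest Fibonacci ≤ 124 is 89; 124 − 89 = 35
largest Fibonacci ≤ 35 is 34; 35 − 34 = 1
largest Fibonacci ≤ 1 is 1; 1 − 1 = 0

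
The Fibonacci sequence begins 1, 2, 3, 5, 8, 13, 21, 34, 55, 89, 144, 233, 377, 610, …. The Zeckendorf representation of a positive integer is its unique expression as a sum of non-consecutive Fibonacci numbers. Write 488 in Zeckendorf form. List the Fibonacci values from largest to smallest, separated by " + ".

377 ≤ 488 < 610, so take 377; remainder 111
89 ≤ 111 < 144, so take 89; remainder 22
21 ≤ 22 < 34, so take 21; remainder 1
1 ≤ 1 < 2, so take 1; remainder 0
So 488 = 377 + 89 + 21 + 1, with no two terms consecutive in the sequence.

377 + 89 + 21 + 1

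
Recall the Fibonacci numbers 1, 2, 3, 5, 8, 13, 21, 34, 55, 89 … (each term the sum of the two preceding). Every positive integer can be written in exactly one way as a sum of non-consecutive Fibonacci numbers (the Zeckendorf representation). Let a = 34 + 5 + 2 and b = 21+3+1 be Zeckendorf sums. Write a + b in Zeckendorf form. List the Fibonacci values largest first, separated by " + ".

55 + 8 + 3

The two numbers are 41 and 25, so their sum is 66.
Greedy algorithm:
66: greatest Fibonacci not exceeding it is 55, leaving 11
11: greatest Fibonacci not exceeding it is 8, leaving 3
3: greatest Fibonacci not exceeding it is 3, leaving 0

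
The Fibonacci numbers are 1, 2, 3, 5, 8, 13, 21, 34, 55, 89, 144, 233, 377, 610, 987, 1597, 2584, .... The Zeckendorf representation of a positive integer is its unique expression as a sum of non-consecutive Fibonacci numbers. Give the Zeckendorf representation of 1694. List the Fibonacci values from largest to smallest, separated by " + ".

1597 + 89 + 8

take 1597 (≤ 1694); 1694 − 1597 = 97
take 89 (≤ 97); 97 − 89 = 8
take 8 (≤ 8); 8 − 8 = 0
So 1694 = 1597 + 89 + 8, with no two terms consecutive in the sequence.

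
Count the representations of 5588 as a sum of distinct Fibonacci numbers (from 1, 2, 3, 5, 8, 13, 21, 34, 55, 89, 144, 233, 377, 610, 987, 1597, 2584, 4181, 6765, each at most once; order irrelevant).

40

Starting from the Zeckendorf form and repeatedly splitting a term F_k into F_{k−1} + F_{k−2} (when neither is already used) reaches every representation.
5588 = 4181+987+377+34+8+1 = 4181+987+377+34+5+3+1 = 4181+987+377+21+13+8+1 = … (37 more), for 40 in all.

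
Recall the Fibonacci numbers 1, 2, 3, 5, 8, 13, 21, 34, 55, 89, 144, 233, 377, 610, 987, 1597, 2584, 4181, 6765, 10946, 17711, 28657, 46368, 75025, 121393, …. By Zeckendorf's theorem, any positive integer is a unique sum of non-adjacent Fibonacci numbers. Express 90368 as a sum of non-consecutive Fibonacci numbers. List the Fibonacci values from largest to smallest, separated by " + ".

75025 ≤ 90368 < 121393, so take 75025; remainder 15343
10946 ≤ 15343 < 17711, so take 10946; remainder 4397
4181 ≤ 4397 < 6765, so take 4181; remainder 216
144 ≤ 216 < 233, so take 144; remainder 72
55 ≤ 72 < 89, so take 55; remainder 17
13 ≤ 17 < 21, so take 13; remainder 4
3 ≤ 4 < 5, so take 3; remainder 1
1 ≤ 1 < 2, so take 1; remainder 0
So 90368 = 75025 + 10946 + 4181 + 144 + 55 + 13 + 3 + 1, with no two terms consecutive in the sequence.

75025 + 10946 + 4181 + 144 + 55 + 13 + 3 + 1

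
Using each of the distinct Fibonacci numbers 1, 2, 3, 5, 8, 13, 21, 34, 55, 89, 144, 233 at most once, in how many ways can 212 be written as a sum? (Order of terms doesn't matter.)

212 = 144+55+13 = 144+55+8+5 = 144+34+21+13 = 144+55+8+3+2 = … (5 more), for 9 in all.

9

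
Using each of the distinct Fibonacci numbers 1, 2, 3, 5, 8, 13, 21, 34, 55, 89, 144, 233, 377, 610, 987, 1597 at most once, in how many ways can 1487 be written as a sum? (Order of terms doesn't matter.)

21

1487 = 987+377+89+34 = 987+377+89+21+13 = 987+233+144+89+34 = 987+377+89+21+8+5 = 987+377+55+34+21+13 = … (16 more), for 21 in all.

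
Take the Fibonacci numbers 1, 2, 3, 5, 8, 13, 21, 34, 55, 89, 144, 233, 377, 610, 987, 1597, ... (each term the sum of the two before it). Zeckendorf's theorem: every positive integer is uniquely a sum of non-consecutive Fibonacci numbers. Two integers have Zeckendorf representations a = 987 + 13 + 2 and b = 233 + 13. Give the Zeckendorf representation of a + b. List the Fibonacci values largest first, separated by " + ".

987 + 233 + 21 + 5 + 2

The two numbers are 1002 and 246, so their sum is 1248.
Repeatedly subtract the largest Fibonacci number that fits:
largest Fibonacci ≤ 1248 is 987; 1248 − 987 = 261
largest Fibonacci ≤ 261 is 233; 261 − 233 = 28
largest Fibonacci ≤ 28 is 21; 28 − 21 = 7
largest Fibonacci ≤ 7 is 5; 7 − 5 = 2
largest Fibonacci ≤ 2 is 2; 2 − 2 = 0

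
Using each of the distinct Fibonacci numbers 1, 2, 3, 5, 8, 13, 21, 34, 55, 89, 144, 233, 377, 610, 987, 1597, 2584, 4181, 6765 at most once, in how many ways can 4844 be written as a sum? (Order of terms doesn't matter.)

4844 = 4181+610+34+13+5+1 = 4181+610+34+13+3+2+1 = 4181+377+233+34+13+5+1 = 2584+1597+610+34+13+5+1 = 4181+610+34+8+5+3+2+1 = … (30 more), for 35 in all.

35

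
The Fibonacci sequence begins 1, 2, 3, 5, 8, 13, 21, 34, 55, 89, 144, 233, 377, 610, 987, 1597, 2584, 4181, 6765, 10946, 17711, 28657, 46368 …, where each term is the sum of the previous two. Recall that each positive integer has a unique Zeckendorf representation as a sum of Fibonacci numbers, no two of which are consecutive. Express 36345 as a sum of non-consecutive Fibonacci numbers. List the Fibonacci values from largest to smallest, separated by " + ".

Repeatedly subtract the largest Fibonacci number that fits:
take 28657 (≤ 36345); 36345 − 28657 = 7688
take 6765 (≤ 7688); 7688 − 6765 = 923
take 610 (≤ 923); 923 − 610 = 313
take 233 (≤ 313); 313 − 233 = 80
take 55 (≤ 80); 80 − 55 = 25
take 21 (≤ 25); 25 − 21 = 4
take 3 (≤ 4); 4 − 3 = 1
take 1 (≤ 1); 1 − 1 = 0
So 36345 = 28657 + 6765 + 610 + 233 + 55 + 21 + 3 + 1, with no two terms consecutive in the sequence.

28657 + 6765 + 610 + 233 + 55 + 21 + 3 + 1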